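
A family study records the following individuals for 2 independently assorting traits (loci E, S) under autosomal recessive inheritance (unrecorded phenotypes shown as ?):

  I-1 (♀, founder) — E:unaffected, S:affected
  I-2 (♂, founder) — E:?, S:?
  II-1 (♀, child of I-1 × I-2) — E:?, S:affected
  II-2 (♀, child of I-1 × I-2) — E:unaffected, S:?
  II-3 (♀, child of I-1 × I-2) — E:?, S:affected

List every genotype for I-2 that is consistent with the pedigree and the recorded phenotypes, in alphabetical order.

E/I-1 un ·: EE|Ee
E/I-2 ? ·: EE|Ee|ee
E/II-1 ? I-1×I-2: EE|Ee|ee
E/II-2 un I-1×I-2: EE|Ee
E/II-3 ? I-1×I-2: EE|Ee|ee
⇒ E over [I-1,I-2,II-1,II-2,II-3]: 40 consistent
S/I-1 aff ·: ss
S/I-2 ? ·: Ss|ss
S/II-1 aff I-1×I-2: ss
S/II-2 ? I-1×I-2: Ss|ss
S/II-3 aff I-1×I-2: ss
⇒ S over [I-1,I-2,II-1,II-2,II-3]: 3 consistent

I-2 ∈ {EE Ss, EE ss, Ee Ss, Ee ss, ee Ss, ee ss}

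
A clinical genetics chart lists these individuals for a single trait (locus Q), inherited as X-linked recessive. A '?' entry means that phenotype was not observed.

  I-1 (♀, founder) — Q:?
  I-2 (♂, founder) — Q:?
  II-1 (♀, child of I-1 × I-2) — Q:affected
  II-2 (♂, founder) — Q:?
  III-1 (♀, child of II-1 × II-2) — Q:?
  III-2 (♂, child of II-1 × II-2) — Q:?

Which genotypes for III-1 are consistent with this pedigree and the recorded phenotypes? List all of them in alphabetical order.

Q/I-1 ? ·: X^QX^q|X^qX^q
Q/I-2 ? ·: X^qY
Q/II-1 aff I-1×I-2: X^qX^q
Q/II-2 ? ·: X^QY|X^qY
Q/III-1 ? II-1×II-2: X^QX^q|X^qX^q
Q/III-2 ? II-1×II-2: X^qY
⇒ Q over [I-1,I-2,II-1,II-2,III-1,III-2]: 4 consistent

III-1 ∈ {X^QX^q, X^qX^q}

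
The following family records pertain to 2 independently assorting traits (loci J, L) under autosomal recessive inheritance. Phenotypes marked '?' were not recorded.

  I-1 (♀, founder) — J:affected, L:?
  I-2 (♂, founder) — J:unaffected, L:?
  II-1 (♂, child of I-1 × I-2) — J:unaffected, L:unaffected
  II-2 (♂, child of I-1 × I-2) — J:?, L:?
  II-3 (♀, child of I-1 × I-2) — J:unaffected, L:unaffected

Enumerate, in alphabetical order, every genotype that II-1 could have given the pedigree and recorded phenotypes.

II-1 ∈ {Jj LL, Jj Ll}

J/I-1 aff ·: jj
J/I-2 un ·: JJ|Jj
J/II-1 un I-1×I-2: Jj
J/II-2 ? I-1×I-2: Jj|jj
J/II-3 un I-1×I-2: Jj
⇒ J over [I-1,I-2,II-1,II-2,II-3]: 3 consistent
L/I-1 ? ·: LL|Ll|ll
L/I-2 ? ·: LL|Ll|ll
L/II-1 un I-1×I-2: LL|Ll
L/II-2 ? I-1×I-2: LL|Ll|ll
L/II-3 un I-1×I-2: LL|Ll
⇒ L over [I-1,I-2,II-1,II-2,II-3]: 35 consistent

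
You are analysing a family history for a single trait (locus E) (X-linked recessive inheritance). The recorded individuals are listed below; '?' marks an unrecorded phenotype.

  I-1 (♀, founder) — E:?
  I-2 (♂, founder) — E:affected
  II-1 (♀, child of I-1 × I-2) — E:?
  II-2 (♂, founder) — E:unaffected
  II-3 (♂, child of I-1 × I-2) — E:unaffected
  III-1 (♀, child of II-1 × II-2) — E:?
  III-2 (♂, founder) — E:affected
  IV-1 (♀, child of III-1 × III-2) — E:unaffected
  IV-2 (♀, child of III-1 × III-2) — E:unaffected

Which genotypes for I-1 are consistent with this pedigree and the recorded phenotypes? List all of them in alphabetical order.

E/I-1 ? ·: X^EX^E|X^EX^e
E/I-2 aff ·: X^eY
E/II-1 ? I-1×I-2: X^EX^e|X^eX^e
E/II-2 un ·: X^EY
E/II-3 un I-1×I-2: X^EY
E/III-1 ? II-1×II-2: X^EX^E|X^EX^e
E/III-2 aff ·: X^eY
E/IV-1 un III-1×III-2: X^EX^e
E/IV-2 un III-1×III-2: X^EX^e
⇒ E over [I-1,I-2,II-1,II-2,II-3,III-1,III-2,IV-1,IV-2]: 5 consistent

I-1 ∈ {X^EX^E, X^EX^e}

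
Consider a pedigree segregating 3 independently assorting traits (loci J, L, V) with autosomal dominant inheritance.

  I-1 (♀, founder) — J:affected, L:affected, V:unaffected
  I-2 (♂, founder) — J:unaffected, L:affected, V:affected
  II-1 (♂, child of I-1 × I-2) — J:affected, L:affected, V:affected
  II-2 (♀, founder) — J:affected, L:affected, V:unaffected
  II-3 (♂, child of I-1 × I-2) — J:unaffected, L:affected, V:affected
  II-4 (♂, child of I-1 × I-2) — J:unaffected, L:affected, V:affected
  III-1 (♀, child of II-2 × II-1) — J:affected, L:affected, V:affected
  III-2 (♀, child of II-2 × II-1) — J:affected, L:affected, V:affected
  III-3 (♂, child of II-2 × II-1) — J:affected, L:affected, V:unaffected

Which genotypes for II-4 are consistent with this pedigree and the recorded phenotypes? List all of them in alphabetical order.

II-4 ∈ {jj LL Vv, jj Ll Vv}

J/I-1 aff ·: Jj
J/I-2 un ·: jj
J/II-1 aff I-1×I-2: Jj
J/II-2 aff ·: Jj|JJ
J/II-3 un I-1×I-2: jj
J/II-4 un I-1×I-2: jj
J/III-1 aff II-2×II-1: Jj|JJ
J/III-2 aff II-2×II-1: Jj|JJ
J/III-3 aff II-2×II-1: Jj|JJ
⇒ J over [I-1,I-2,II-1,II-2,II-3,II-4,III-1,III-2,III-3]: 16 consistent
L/I-1 aff ·: Ll|LL
L/I-2 aff ·: Ll|LL
L/II-1 aff I-1×I-2: Ll|LL
L/II-2 aff ·: Ll|LL
L/II-3 aff I-1×I-2: Ll|LL
L/II-4 aff I-1×I-2: Ll|LL
L/III-1 aff II-2×II-1: Ll|LL
L/III-2 aff II-2×II-1: Ll|LL
L/III-3 aff II-2×II-1: Ll|LL
⇒ L over [I-1,I-2,II-1,II-2,II-3,II-4,III-1,III-2,III-3]: 309 consistent
V/I-1 un ·: vv
V/I-2 aff ·: Vv|VV
V/II-1 aff I-1×I-2: Vv
V/II-2 un ·: vv
V/II-3 aff I-1×I-2: Vv
V/II-4 aff I-1×I-2: Vv
V/III-1 aff II-2×II-1: Vv
V/III-2 aff II-2×II-1: Vv
V/III-3 un II-2×II-1: vv
⇒ V over [I-1,I-2,II-1,II-2,II-3,II-4,III-1,III-2,III-3]: 2 consistent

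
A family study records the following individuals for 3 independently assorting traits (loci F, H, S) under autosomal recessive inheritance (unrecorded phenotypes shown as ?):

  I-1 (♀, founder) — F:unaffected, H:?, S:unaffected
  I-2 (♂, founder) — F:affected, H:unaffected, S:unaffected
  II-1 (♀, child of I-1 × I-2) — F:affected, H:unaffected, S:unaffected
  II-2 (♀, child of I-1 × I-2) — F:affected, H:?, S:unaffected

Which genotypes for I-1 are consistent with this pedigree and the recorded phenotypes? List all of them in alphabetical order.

F/I-1 un ·: Ff
F/I-2 aff ·: ff
F/II-1 aff I-1×I-2: ff
F/II-2 aff I-1×I-2: ff
⇒ F over [I-1,I-2,II-1,II-2]: 1 consistent
H/I-1 ? ·: HH|Hh|hh
H/I-2 un ·: HH|Hh
H/II-1 un I-1×I-2: HH|Hh
H/II-2 ? I-1×I-2: HH|Hh|hh
⇒ H over [I-1,I-2,II-1,II-2]: 18 consistent
S/I-1 un ·: SS|Ss
S/I-2 un ·: SS|Ss
S/II-1 un I-1×I-2: SS|Ss
S/II-2 un I-1×I-2: SS|Ss
⇒ S over [I-1,I-2,II-1,II-2]: 13 consistent

I-1 ∈ {Ff HH SS, Ff HH Ss, Ff Hh SS, Ff Hh Ss, Ff hh SS, Ff hh Ss}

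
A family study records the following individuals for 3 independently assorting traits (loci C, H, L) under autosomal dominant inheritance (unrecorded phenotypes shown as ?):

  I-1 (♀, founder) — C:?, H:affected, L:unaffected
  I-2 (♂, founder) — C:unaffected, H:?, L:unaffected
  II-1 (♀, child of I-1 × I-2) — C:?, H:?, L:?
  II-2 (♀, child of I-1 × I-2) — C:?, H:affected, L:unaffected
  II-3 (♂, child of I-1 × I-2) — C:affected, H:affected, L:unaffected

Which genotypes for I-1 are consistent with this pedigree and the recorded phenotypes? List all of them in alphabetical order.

C/I-1 ? ·: Cc|CC
C/I-2 un ·: cc
C/II-1 ? I-1×I-2: cc|Cc
C/II-2 ? I-1×I-2: cc|Cc
C/II-3 aff I-1×I-2: Cc
⇒ C over [I-1,I-2,II-1,II-2,II-3]: 5 consistent
H/I-1 aff ·: Hh|HH
H/I-2 ? ·: hh|Hh|HH
H/II-1 ? I-1×I-2: hh|Hh|HH
H/II-2 aff I-1×I-2: Hh|HH
H/II-3 aff I-1×I-2: Hh|HH
⇒ H over [I-1,I-2,II-1,II-2,II-3]: 32 consistent
L/I-1 un ·: ll
L/I-2 un ·: ll
L/II-1 ? I-1×I-2: ll
L/II-2 un I-1×I-2: ll
L/II-3 un I-1×I-2: ll
⇒ L over [I-1,I-2,II-1,II-2,II-3]: 1 consistent

I-1 ∈ {CC HH ll, CC Hh ll, Cc HH ll, Cc Hh ll}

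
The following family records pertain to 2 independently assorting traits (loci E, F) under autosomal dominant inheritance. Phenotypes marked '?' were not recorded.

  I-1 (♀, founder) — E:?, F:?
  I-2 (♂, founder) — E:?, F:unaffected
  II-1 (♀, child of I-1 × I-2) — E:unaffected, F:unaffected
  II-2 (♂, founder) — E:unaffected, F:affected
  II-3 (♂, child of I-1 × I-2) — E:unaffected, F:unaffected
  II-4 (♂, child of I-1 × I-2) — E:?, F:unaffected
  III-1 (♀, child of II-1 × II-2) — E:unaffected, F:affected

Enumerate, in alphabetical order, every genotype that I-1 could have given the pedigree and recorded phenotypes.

I-1 ∈ {Ee Ff, Ee ff, ee Ff, ee ff}

E/I-1 ? ·: ee|Ee
E/I-2 ? ·: ee|Ee
E/II-1 un I-1×I-2: ee
E/II-2 un ·: ee
E/II-3 un I-1×I-2: ee
E/II-4 ? I-1×I-2: ee|Ee|EE
E/III-1 un II-1×II-2: ee
⇒ E over [I-1,I-2,II-1,II-2,II-3,II-4,III-1]: 8 consistent
F/I-1 ? ·: ff|Ff
F/I-2 un ·: ff
F/II-1 un I-1×I-2: ff
F/II-2 aff ·: Ff|FF
F/II-3 un I-1×I-2: ff
F/II-4 un I-1×I-2: ff
F/III-1 aff II-1×II-2: Ff
⇒ F over [I-1,I-2,II-1,II-2,II-3,II-4,III-1]: 4 consistent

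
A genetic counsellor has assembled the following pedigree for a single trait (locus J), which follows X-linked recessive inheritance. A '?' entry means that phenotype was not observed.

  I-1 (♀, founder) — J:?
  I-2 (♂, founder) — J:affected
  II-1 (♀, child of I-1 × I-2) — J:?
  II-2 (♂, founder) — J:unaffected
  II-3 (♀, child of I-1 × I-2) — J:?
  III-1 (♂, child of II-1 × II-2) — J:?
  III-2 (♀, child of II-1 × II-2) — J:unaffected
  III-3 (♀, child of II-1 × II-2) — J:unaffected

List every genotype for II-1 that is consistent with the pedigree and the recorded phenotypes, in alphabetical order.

II-1 ∈ {X^JX^j, X^jX^j}

J/I-1 ? ·: X^JX^J|X^JX^j|X^jX^j
J/I-2 aff ·: X^jY
J/II-1 ? I-1×I-2: X^JX^j|X^jX^j
J/II-2 un ·: X^JY
J/II-3 ? I-1×I-2: X^JX^j|X^jX^j
J/III-1 ? II-1×II-2: X^JY|X^jY
J/III-2 un II-1×II-2: X^JX^J|X^JX^j
J/III-3 un II-1×II-2: X^JX^J|X^JX^j
⇒ J over [I-1,I-2,II-1,II-2,II-3,III-1,III-2,III-3]: 27 consistent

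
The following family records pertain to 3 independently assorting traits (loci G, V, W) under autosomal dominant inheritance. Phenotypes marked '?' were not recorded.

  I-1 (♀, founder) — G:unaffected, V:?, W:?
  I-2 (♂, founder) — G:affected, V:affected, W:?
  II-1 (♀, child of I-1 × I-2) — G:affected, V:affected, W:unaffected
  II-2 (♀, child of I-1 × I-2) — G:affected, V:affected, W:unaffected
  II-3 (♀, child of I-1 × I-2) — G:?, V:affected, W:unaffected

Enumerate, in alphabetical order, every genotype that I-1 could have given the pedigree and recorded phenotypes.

G/I-1 un ·: gg
G/I-2 aff ·: Gg|GG
G/II-1 aff I-1×I-2: Gg
G/II-2 aff I-1×I-2: Gg
G/II-3 ? I-1×I-2: gg|Gg
⇒ G over [I-1,I-2,II-1,II-2,II-3]: 3 consistent
V/I-1 ? ·: vv|Vv|VV
V/I-2 aff ·: Vv|VV
V/II-1 aff I-1×I-2: Vv|VV
V/II-2 aff I-1×I-2: Vv|VV
V/II-3 aff I-1×I-2: Vv|VV
⇒ V over [I-1,I-2,II-1,II-2,II-3]: 27 consistent
W/I-1 ? ·: ww|Ww
W/I-2 ? ·: ww|Ww
W/II-1 un I-1×I-2: ww
W/II-2 un I-1×I-2: ww
W/II-3 un I-1×I-2: ww
⇒ W over [I-1,I-2,II-1,II-2,II-3]: 4 consistent

I-1 ∈ {gg VV Ww, gg VV ww, gg Vv Ww, gg Vv ww, gg vv Ww, gg vv ww}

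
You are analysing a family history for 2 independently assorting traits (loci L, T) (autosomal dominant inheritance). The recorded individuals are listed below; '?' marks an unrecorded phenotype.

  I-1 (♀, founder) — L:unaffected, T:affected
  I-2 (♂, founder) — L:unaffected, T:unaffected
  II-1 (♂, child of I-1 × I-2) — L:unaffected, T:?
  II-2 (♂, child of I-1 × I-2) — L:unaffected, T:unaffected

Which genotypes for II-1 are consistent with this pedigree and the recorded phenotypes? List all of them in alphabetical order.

II-1 ∈ {ll Tt, ll tt}

L/I-1 un ·: ll
L/I-2 un ·: ll
L/II-1 un I-1×I-2: ll
L/II-2 un I-1×I-2: ll
⇒ L over [I-1,I-2,II-1,II-2]: 1 consistent
T/I-1 aff ·: Tt
T/I-2 un ·: tt
T/II-1 ? I-1×I-2: tt|Tt
T/II-2 un I-1×I-2: tt
⇒ T over [I-1,I-2,II-1,II-2]: 2 consistent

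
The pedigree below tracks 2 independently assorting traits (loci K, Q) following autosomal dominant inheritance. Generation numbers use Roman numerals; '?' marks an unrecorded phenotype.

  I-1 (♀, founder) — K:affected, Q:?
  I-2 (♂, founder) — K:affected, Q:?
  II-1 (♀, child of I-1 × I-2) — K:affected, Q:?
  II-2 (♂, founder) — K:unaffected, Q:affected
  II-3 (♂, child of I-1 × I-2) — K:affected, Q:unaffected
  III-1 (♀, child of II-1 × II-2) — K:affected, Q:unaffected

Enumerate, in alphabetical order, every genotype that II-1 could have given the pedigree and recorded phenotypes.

K/I-1 aff ·: Kk|KK
K/I-2 aff ·: Kk|KK
K/II-1 aff I-1×I-2: Kk|KK
K/II-2 un ·: kk
K/II-3 aff I-1×I-2: Kk|KK
K/III-1 aff II-1×II-2: Kk
⇒ K over [I-1,I-2,II-1,II-2,II-3,III-1]: 13 consistent
Q/I-1 ? ·: qq|Qq
Q/I-2 ? ·: qq|Qq
Q/II-1 ? I-1×I-2: qq|Qq
Q/II-2 aff ·: Qq
Q/II-3 un I-1×I-2: qq
Q/III-1 un II-1×II-2: qq
⇒ Q over [I-1,I-2,II-1,II-2,II-3,III-1]: 7 consistent

II-1 ∈ {KK Qq, KK qq, Kk Qq, Kk qq}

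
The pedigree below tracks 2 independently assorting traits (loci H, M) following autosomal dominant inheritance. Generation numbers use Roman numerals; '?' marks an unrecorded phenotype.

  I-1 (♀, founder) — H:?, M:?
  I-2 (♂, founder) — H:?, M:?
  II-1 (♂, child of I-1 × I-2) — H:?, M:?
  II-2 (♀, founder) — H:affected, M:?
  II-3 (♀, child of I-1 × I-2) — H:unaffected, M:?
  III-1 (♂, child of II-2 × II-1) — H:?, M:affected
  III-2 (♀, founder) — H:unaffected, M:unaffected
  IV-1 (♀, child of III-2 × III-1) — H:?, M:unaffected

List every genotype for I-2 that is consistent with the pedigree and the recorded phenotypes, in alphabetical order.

H/I-1 ? ·: hh|Hh
H/I-2 ? ·: hh|Hh
H/II-1 ? I-1×I-2: hh|Hh|HH
H/II-2 aff ·: Hh|HH
H/II-3 un I-1×I-2: hh
H/III-1 ? II-2×II-1: hh|Hh|HH
H/III-2 un ·: hh
H/IV-1 ? III-2×III-1: hh|Hh
⇒ H over [I-1,I-2,II-1,II-2,II-3,III-1,III-2,IV-1]: 45 consistent
M/I-1 ? ·: mm|Mm|MM
M/I-2 ? ·: mm|Mm|MM
M/II-1 ? I-1×I-2: mm|Mm|MM
M/II-2 ? ·: mm|Mm|MM
M/II-3 ? I-1×I-2: mm|Mm|MM
M/III-1 aff II-2×II-1: Mm
M/III-2 un ·: mm
M/IV-1 un III-2×III-1: mm
⇒ M over [I-1,I-2,II-1,II-2,II-3,III-1,III-2,IV-1]: 71 consistent

I-2 ∈ {Hh MM, Hh Mm, Hh mm, hh MM, hh Mm, hh mm}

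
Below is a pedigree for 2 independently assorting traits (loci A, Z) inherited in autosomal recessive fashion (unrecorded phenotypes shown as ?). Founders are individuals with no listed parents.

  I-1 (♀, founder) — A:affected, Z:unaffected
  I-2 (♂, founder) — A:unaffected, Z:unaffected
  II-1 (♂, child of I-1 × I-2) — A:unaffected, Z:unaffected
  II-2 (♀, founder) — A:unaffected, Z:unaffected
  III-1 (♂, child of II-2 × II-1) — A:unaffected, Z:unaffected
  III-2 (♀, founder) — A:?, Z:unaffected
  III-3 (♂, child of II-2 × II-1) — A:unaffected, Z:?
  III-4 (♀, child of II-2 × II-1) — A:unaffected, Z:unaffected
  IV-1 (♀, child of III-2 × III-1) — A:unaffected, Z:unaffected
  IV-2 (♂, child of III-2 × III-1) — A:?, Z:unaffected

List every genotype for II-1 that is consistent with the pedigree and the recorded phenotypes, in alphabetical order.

A/I-1 aff ·: aa
A/I-2 un ·: AA|Aa
A/II-1 un I-1×I-2: Aa
A/II-2 un ·: AA|Aa
A/III-1 un II-2×II-1: AA|Aa
A/III-2 ? ·: AA|Aa|aa
A/III-3 un II-2×II-1: AA|Aa
A/III-4 un II-2×II-1: AA|Aa
A/IV-1 un III-2×III-1: AA|Aa
A/IV-2 ? III-2×III-1: AA|Aa|aa
⇒ A over [I-1,I-2,II-1,II-2,III-1,III-2,III-3,III-4,IV-1,IV-2]: 288 consistent
Z/I-1 un ·: ZZ|Zz
Z/I-2 un ·: ZZ|Zz
Z/II-1 un I-1×I-2: ZZ|Zz
Z/II-2 un ·: ZZ|Zz
Z/III-1 un II-2×II-1: ZZ|Zz
Z/III-2 un ·: ZZ|Zz
Z/III-3 ? II-2×II-1: ZZ|Zz|zz
Z/III-4 un II-2×II-1: ZZ|Zz
Z/IV-1 un III-2×III-1: ZZ|Zz
Z/IV-2 un III-2×III-1: ZZ|Zz
⇒ Z over [I-1,I-2,II-1,II-2,III-1,III-2,III-3,III-4,IV-1,IV-2]: 618 consistent

II-1 ∈ {Aa ZZ, Aa Zz}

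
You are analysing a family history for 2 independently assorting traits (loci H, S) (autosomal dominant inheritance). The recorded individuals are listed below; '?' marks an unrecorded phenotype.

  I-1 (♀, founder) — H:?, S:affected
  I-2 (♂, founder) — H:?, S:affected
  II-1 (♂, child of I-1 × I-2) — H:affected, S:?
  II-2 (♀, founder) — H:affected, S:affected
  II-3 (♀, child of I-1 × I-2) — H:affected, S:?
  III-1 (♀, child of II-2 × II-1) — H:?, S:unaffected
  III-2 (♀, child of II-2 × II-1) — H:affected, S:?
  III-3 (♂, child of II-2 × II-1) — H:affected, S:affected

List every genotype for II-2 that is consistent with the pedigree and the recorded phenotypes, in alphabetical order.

H/I-1 ? ·: hh|Hh|HH
H/I-2 ? ·: hh|Hh|HH
H/II-1 aff I-1×I-2: Hh|HH
H/II-2 aff ·: Hh|HH
H/II-3 aff I-1×I-2: Hh|HH
H/III-1 ? II-2×II-1: hh|Hh|HH
H/III-2 aff II-2×II-1: Hh|HH
H/III-3 aff II-2×II-1: Hh|HH
⇒ H over [I-1,I-2,II-1,II-2,II-3,III-1,III-2,III-3]: 263 consistent
S/I-1 aff ·: Ss|SS
S/I-2 aff ·: Ss|SS
S/II-1 ? I-1×I-2: ss|Ss
S/II-2 aff ·: Ss
S/II-3 ? I-1×I-2: ss|Ss|SS
S/III-1 un II-2×II-1: ss
S/III-2 ? II-2×II-1: ss|Ss|SS
S/III-3 aff II-2×II-1: Ss|SS
⇒ S over [I-1,I-2,II-1,II-2,II-3,III-1,III-2,III-3]: 48 consistent

II-2 ∈ {HH Ss, Hh Ss}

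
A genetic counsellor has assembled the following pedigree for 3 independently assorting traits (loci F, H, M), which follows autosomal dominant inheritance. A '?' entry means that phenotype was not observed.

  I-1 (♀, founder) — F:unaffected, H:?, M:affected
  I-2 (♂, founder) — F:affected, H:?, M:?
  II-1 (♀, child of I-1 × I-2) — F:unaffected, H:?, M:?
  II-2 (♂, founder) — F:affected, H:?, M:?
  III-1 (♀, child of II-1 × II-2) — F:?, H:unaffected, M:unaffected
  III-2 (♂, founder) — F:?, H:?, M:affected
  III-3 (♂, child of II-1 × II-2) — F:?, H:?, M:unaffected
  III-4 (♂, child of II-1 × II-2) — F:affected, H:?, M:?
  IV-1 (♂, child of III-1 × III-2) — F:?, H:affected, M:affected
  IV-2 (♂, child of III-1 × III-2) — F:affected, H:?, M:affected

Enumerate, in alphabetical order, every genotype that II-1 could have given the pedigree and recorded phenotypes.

F/I-1 un ·: ff
F/I-2 aff ·: Ff
F/II-1 un I-1×I-2: ff
F/II-2 aff ·: Ff|FF
F/III-1 ? II-1×II-2: ff|Ff
F/III-2 ? ·: ff|Ff|FF
F/III-3 ? II-1×II-2: ff|Ff
F/III-4 aff II-1×II-2: Ff
F/IV-1 ? III-1×III-2: ff|Ff|FF
F/IV-2 aff III-1×III-2: Ff|FF
⇒ F over [I-1,I-2,II-1,II-2,III-1,III-2,III-3,III-4,IV-1,IV-2]: 42 consistent
H/I-1 ? ·: hh|Hh|HH
H/I-2 ? ·: hh|Hh|HH
H/II-1 ? I-1×I-2: hh|Hh
H/II-2 ? ·: hh|Hh
H/III-1 un II-1×II-2: hh
H/III-2 ? ·: Hh|HH
H/III-3 ? II-1×II-2: hh|Hh|HH
H/III-4 ? II-1×II-2: hh|Hh|HH
H/IV-1 aff III-1×III-2: Hh
H/IV-2 ? III-1×III-2: hh|Hh
⇒ H over [I-1,I-2,II-1,II-2,III-1,III-2,III-3,III-4,IV-1,IV-2]: 333 consistent
M/I-1 aff ·: Mm|MM
M/I-2 ? ·: mm|Mm|MM
M/II-1 ? I-1×I-2: mm|Mm
M/II-2 ? ·: mm|Mm
M/III-1 un II-1×II-2: mm
M/III-2 aff ·: Mm|MM
M/III-3 un II-1×II-2: mm
M/III-4 ? II-1×II-2: mm|Mm|MM
M/IV-1 aff III-1×III-2: Mm
M/IV-2 aff III-1×III-2: Mm
⇒ M over [I-1,I-2,II-1,II-2,III-1,III-2,III-3,III-4,IV-1,IV-2]: 62 consistent

II-1 ∈ {ff Hh Mm, ff Hh mm, ff hh Mm, ff hh mm}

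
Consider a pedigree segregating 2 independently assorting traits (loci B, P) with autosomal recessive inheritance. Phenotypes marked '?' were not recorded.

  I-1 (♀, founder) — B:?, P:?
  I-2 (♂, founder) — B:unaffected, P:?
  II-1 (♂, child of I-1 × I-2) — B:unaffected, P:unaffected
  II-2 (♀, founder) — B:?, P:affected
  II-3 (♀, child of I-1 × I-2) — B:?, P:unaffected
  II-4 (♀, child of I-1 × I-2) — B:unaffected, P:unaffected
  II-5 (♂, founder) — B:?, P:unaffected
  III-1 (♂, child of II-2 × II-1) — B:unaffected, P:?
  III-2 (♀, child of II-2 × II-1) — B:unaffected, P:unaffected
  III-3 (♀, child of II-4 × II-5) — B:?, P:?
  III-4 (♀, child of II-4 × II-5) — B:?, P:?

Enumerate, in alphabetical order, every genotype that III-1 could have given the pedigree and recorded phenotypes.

B/I-1 ? ·: BB|Bb|bb
B/I-2 un ·: BB|Bb
B/II-1 un I-1×I-2: BB|Bb
B/II-2 ? ·: BB|Bb|bb
B/II-3 ? I-1×I-2: BB|Bb|bb
B/II-4 un I-1×I-2: BB|Bb
B/II-5 ? ·: BB|Bb|bb
B/III-1 un II-2×II-1: BB|Bb
B/III-2 un II-2×II-1: BB|Bb
B/III-3 ? II-4×II-5: BB|Bb|bb
B/III-4 ? II-4×II-5: BB|Bb|bb
⇒ B over [I-1,I-2,II-1,II-2,II-3,II-4,II-5,III-1,III-2,III-3,III-4]: 2910 consistent
P/I-1 ? ·: PP|Pp|pp
P/I-2 ? ·: PP|Pp|pp
P/II-1 un I-1×I-2: PP|Pp
P/II-2 aff ·: pp
P/II-3 un I-1×I-2: PP|Pp
P/II-4 un I-1×I-2: PP|Pp
P/II-5 un ·: PP|Pp
P/III-1 ? II-2×II-1: Pp|pp
P/III-2 un II-2×II-1: Pp
P/III-3 ? II-4×II-5: PP|Pp|pp
P/III-4 ? II-4×II-5: PP|Pp|pp
⇒ P over [I-1,I-2,II-1,II-2,II-3,II-4,II-5,III-1,III-2,III-3,III-4]: 433 consistent

III-1 ∈ {BB Pp, BB pp, Bb Pp, Bb pp}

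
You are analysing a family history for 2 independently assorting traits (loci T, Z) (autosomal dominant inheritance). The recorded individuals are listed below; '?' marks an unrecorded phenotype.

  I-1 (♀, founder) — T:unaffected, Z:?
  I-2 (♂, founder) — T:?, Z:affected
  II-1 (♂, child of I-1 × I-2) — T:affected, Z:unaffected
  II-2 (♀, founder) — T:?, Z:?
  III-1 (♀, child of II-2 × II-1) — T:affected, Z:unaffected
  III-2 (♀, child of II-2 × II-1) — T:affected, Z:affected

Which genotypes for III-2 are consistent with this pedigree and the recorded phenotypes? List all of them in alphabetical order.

T/I-1 un ·: tt
T/I-2 ? ·: Tt|TT
T/II-1 aff I-1×I-2: Tt
T/II-2 ? ·: tt|Tt|TT
T/III-1 aff II-2×II-1: Tt|TT
T/III-2 aff II-2×II-1: Tt|TT
⇒ T over [I-1,I-2,II-1,II-2,III-1,III-2]: 18 consistent
Z/I-1 ? ·: zz|Zz
Z/I-2 aff ·: Zz
Z/II-1 un I-1×I-2: zz
Z/II-2 ? ·: Zz
Z/III-1 un II-2×II-1: zz
Z/III-2 aff II-2×II-1: Zz
⇒ Z over [I-1,I-2,II-1,II-2,III-1,III-2]: 2 consistent

III-2 ∈ {TT Zz, Tt Zz}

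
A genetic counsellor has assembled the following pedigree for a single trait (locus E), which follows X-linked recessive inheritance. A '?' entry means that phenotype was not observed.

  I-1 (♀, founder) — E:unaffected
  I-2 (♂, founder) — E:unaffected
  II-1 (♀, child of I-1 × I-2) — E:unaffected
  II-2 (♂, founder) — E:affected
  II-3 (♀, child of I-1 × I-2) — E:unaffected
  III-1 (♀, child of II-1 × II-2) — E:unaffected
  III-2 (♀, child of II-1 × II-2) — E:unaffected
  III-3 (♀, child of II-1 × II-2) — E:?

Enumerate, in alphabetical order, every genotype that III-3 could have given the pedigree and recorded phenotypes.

III-3 ∈ {X^EX^e, X^eX^e}

E/I-1 un ·: X^EX^E|X^EX^e
E/I-2 un ·: X^EY
E/II-1 un I-1×I-2: X^EX^E|X^EX^e
E/II-2 aff ·: X^eY
E/II-3 un I-1×I-2: X^EX^E|X^EX^e
E/III-1 un II-1×II-2: X^EX^e
E/III-2 un II-1×II-2: X^EX^e
E/III-3 ? II-1×II-2: X^EX^e|X^eX^e
⇒ E over [I-1,I-2,II-1,II-2,II-3,III-1,III-2,III-3]: 7 consistent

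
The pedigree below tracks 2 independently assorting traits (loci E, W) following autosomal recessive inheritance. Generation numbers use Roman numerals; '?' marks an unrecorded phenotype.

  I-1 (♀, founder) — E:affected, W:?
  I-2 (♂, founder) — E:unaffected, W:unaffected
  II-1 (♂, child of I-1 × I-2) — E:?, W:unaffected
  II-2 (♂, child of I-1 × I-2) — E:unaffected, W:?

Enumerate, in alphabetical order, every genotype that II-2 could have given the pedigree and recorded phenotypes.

E/I-1 aff ·: ee
E/I-2 un ·: EE|Ee
E/II-1 ? I-1×I-2: Ee|ee
E/II-2 un I-1×I-2: Ee
⇒ E over [I-1,I-2,II-1,II-2]: 3 consistent
W/I-1 ? ·: WW|Ww|ww
W/I-2 un ·: WW|Ww
W/II-1 un I-1×I-2: WW|Ww
W/II-2 ? I-1×I-2: WW|Ww|ww
⇒ W over [I-1,I-2,II-1,II-2]: 18 consistent

II-2 ∈ {Ee WW, Ee Ww, Ee ww}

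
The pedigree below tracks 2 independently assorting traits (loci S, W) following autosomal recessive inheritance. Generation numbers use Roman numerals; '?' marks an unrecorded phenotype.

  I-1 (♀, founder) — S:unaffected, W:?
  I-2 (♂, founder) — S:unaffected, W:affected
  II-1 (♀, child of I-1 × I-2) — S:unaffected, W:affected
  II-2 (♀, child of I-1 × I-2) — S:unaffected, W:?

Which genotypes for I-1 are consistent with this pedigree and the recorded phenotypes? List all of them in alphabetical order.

S/I-1 un ·: SS|Ss
S/I-2 un ·: SS|Ss
S/II-1 un I-1×I-2: SS|Ss
S/II-2 un I-1×I-2: SS|Ss
⇒ S over [I-1,I-2,II-1,II-2]: 13 consistent
W/I-1 ? ·: Ww|ww
W/I-2 aff ·: ww
W/II-1 aff I-1×I-2: ww
W/II-2 ? I-1×I-2: Ww|ww
⇒ W over [I-1,I-2,II-1,II-2]: 3 consistent

I-1 ∈ {SS Ww, SS ww, Ss Ww, Ss ww}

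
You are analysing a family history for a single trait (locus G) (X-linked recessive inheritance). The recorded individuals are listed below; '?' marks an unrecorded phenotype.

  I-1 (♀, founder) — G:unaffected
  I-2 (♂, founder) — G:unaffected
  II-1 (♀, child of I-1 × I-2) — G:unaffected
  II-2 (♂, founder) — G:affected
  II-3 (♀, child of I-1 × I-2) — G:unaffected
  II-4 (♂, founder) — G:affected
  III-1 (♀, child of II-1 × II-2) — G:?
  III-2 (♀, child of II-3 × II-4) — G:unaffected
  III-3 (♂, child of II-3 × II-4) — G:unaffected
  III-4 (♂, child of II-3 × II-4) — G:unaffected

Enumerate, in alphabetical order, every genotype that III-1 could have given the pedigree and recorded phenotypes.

III-1 ∈ {X^GX^g, X^gX^g}

G/I-1 un ·: X^GX^G|X^GX^g
G/I-2 un ·: X^GY
G/II-1 un I-1×I-2: X^GX^G|X^GX^g
G/II-2 aff ·: X^gY
G/II-3 un I-1×I-2: X^GX^G|X^GX^g
G/II-4 aff ·: X^gY
G/III-1 ? II-1×II-2: X^GX^g|X^gX^g
G/III-2 un II-3×II-4: X^GX^g
G/III-3 un II-3×II-4: X^GY
G/III-4 un II-3×II-4: X^GY
⇒ G over [I-1,I-2,II-1,II-2,II-3,II-4,III-1,III-2,III-3,III-4]: 7 consistent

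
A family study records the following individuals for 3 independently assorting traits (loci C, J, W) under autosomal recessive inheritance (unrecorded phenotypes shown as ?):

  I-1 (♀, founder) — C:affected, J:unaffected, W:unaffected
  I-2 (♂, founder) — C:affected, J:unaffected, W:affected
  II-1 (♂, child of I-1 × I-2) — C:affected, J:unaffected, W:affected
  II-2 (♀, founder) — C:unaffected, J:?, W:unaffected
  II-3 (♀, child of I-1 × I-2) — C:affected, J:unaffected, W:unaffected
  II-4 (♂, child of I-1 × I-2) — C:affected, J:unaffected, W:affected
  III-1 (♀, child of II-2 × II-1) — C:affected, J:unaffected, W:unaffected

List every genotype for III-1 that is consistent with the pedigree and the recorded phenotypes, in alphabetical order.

C/I-1 aff ·: cc
C/I-2 aff ·: cc
C/II-1 aff I-1×I-2: cc
C/II-2 un ·: Cc
C/II-3 aff I-1×I-2: cc
C/II-4 aff I-1×I-2: cc
C/III-1 aff II-2×II-1: cc
⇒ C over [I-1,I-2,II-1,II-2,II-3,II-4,III-1]: 1 consistent
J/I-1 un ·: JJ|Jj
J/I-2 un ·: JJ|Jj
J/II-1 un I-1×I-2: JJ|Jj
J/II-2 ? ·: JJ|Jj|jj
J/II-3 un I-1×I-2: JJ|Jj
J/II-4 un I-1×I-2: JJ|Jj
J/III-1 un II-2×II-1: JJ|Jj
⇒ J over [I-1,I-2,II-1,II-2,II-3,II-4,III-1]: 112 consistent
W/I-1 un ·: Ww
W/I-2 aff ·: ww
W/II-1 aff I-1×I-2: ww
W/II-2 un ·: WW|Ww
W/II-3 un I-1×I-2: Ww
W/II-4 aff I-1×I-2: ww
W/III-1 un II-2×II-1: Ww
⇒ W over [I-1,I-2,II-1,II-2,II-3,II-4,III-1]: 2 consistent

III-1 ∈ {cc JJ Ww, cc Jj Ww}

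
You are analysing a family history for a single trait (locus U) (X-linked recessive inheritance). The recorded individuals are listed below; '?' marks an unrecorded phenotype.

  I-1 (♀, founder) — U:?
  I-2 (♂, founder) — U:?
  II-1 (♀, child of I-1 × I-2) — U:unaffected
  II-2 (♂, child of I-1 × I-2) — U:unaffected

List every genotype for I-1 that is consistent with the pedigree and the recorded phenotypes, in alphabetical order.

I-1 ∈ {X^UX^U, X^UX^u}

U/I-1 ? ·: X^UX^U|X^UX^u
U/I-2 ? ·: X^UY|X^uY
U/II-1 un I-1×I-2: X^UX^U|X^UX^u
U/II-2 un I-1×I-2: X^UY
⇒ U over [I-1,I-2,II-1,II-2]: 5 consistent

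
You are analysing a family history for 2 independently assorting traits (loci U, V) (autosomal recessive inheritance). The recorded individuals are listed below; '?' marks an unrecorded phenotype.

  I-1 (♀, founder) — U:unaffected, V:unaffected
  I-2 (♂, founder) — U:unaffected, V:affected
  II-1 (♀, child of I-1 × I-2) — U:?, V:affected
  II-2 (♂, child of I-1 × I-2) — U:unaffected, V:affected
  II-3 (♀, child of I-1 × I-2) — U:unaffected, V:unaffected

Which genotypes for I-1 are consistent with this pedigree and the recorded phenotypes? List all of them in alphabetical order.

I-1 ∈ {UU Vv, Uu Vv}

U/I-1 un ·: UU|Uu
U/I-2 un ·: UU|Uu
U/II-1 ? I-1×I-2: UU|Uu|uu
U/II-2 un I-1×I-2: UU|Uu
U/II-3 un I-1×I-2: UU|Uu
⇒ U over [I-1,I-2,II-1,II-2,II-3]: 29 consistent
V/I-1 un ·: Vv
V/I-2 aff ·: vv
V/II-1 aff I-1×I-2: vv
V/II-2 aff I-1×I-2: vv
V/II-3 un I-1×I-2: Vv
⇒ V over [I-1,I-2,II-1,II-2,II-3]: 1 consistent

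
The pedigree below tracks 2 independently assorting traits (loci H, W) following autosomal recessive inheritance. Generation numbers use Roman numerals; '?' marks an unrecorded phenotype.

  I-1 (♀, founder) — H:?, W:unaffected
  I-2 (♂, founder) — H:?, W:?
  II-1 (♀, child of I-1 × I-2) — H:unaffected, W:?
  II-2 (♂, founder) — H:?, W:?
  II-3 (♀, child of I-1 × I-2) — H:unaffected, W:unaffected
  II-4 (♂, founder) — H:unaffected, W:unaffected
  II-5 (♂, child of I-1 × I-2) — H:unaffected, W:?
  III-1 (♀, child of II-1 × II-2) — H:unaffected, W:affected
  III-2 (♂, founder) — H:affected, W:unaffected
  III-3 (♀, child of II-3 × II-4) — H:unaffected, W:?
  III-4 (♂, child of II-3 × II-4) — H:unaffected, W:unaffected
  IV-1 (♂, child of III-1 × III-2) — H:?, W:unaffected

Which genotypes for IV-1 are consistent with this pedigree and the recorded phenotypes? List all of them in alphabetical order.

H/I-1 ? ·: HH|Hh|hh
H/I-2 ? ·: HH|Hh|hh
H/II-1 un I-1×I-2: HH|Hh
H/II-2 ? ·: HH|Hh|hh
H/II-3 un I-1×I-2: HH|Hh
H/II-4 un ·: HH|Hh
H/II-5 un I-1×I-2: HH|Hh
H/III-1 un II-1×II-2: HH|Hh
H/III-2 aff ·: hh
H/III-3 un II-3×II-4: HH|Hh
H/III-4 un II-3×II-4: HH|Hh
H/IV-1 ? III-1×III-2: Hh|hh
⇒ H over [I-1,I-2,II-1,II-2,II-3,II-4,II-5,III-1,III-2,III-3,III-4,IV-1]: 1378 consistent
W/I-1 un ·: WW|Ww
W/I-2 ? ·: WW|Ww|ww
W/II-1 ? I-1×I-2: Ww|ww
W/II-2 ? ·: Ww|ww
W/II-3 un I-1×I-2: WW|Ww
W/II-4 un ·: WW|Ww
W/II-5 ? I-1×I-2: WW|Ww|ww
W/III-1 aff II-1×II-2: ww
W/III-2 un ·: WW|Ww
W/III-3 ? II-3×II-4: WW|Ww|ww
W/III-4 un II-3×II-4: WW|Ww
W/IV-1 un III-1×III-2: Ww
⇒ W over [I-1,I-2,II-1,II-2,II-3,II-4,II-5,III-1,III-2,III-3,III-4,IV-1]: 800 consistent

IV-1 ∈ {Hh Ww, hh Ww}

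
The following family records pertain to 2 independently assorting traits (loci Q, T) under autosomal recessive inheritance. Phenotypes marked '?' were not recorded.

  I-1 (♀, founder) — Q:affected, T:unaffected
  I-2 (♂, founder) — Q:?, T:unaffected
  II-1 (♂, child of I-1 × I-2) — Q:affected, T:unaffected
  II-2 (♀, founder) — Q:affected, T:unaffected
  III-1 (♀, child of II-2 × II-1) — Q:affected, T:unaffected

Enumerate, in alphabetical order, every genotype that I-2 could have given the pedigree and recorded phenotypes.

Q/I-1 aff ·: qq
Q/I-2 ? ·: Qq|qq
Q/II-1 aff I-1×I-2: qq
Q/II-2 aff ·: qq
Q/III-1 aff II-2×II-1: qq
⇒ Q over [I-1,I-2,II-1,II-2,III-1]: 2 consistent
T/I-1 un ·: TT|Tt
T/I-2 un ·: TT|Tt
T/II-1 un I-1×I-2: TT|Tt
T/II-2 un ·: TT|Tt
T/III-1 un II-2×II-1: TT|Tt
⇒ T over [I-1,I-2,II-1,II-2,III-1]: 24 consistent

I-2 ∈ {Qq TT, Qq Tt, qq TT, qq Tt}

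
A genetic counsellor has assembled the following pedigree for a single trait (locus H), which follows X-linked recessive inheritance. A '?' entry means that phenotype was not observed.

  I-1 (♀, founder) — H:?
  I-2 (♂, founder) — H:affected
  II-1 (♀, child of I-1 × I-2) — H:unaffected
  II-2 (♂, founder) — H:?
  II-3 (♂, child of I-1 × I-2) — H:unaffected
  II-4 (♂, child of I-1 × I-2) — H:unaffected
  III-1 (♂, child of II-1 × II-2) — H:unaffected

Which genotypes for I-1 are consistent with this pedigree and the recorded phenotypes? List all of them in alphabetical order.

I-1 ∈ {X^HX^H, X^HX^h}

H/I-1 ? ·: X^HX^H|X^HX^h
H/I-2 aff ·: X^hY
H/II-1 un I-1×I-2: X^HX^h
H/II-2 ? ·: X^HY|X^hY
H/II-3 un I-1×I-2: X^HY
H/II-4 un I-1×I-2: X^HY
H/III-1 un II-1×II-2: X^HY
⇒ H over [I-1,I-2,II-1,II-2,II-3,II-4,III-1]: 4 consistent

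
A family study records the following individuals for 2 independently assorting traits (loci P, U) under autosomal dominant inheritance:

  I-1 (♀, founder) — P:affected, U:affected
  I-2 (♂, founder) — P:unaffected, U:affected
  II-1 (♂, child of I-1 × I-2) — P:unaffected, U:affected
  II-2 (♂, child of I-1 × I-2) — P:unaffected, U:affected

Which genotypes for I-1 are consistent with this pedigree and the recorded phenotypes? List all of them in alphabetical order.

P/I-1 aff ·: Pp
P/I-2 un ·: pp
P/II-1 un I-1×I-2: pp
P/II-2 un I-1×I-2: pp
⇒ P over [I-1,I-2,II-1,II-2]: 1 consistent
U/I-1 aff ·: Uu|UU
U/I-2 aff ·: Uu|UU
U/II-1 aff I-1×I-2: Uu|UU
U/II-2 aff I-1×I-2: Uu|UU
⇒ U over [I-1,I-2,II-1,II-2]: 13 consistent

I-1 ∈ {Pp UU, Pp Uu}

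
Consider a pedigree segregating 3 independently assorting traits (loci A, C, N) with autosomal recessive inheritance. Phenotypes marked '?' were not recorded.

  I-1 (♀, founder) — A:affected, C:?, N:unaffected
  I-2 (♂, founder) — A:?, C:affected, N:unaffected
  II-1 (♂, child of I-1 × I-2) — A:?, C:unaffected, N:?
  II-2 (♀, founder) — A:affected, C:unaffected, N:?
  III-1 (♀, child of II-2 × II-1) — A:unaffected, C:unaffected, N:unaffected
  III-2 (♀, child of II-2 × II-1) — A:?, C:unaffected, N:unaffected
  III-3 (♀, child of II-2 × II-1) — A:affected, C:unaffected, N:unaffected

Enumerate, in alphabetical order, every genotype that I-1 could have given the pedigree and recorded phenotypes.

A/I-1 aff ·: aa
A/I-2 ? ·: AA|Aa
A/II-1 ? I-1×I-2: Aa
A/II-2 aff ·: aa
A/III-1 un II-2×II-1: Aa
A/III-2 ? II-2×II-1: Aa|aa
A/III-3 aff II-2×II-1: aa
⇒ A over [I-1,I-2,II-1,II-2,III-1,III-2,III-3]: 4 consistent
C/I-1 ? ·: CC|Cc
C/I-2 aff ·: cc
C/II-1 un I-1×I-2: Cc
C/II-2 un ·: CC|Cc
C/III-1 un II-2×II-1: CC|Cc
C/III-2 un II-2×II-1: CC|Cc
C/III-3 un II-2×II-1: CC|Cc
⇒ C over [I-1,I-2,II-1,II-2,III-1,III-2,III-3]: 32 consistent
N/I-1 un ·: NN|Nn
N/I-2 un ·: NN|Nn
N/II-1 ? I-1×I-2: NN|Nn|nn
N/II-2 ? ·: NN|Nn|nn
N/III-1 un II-2×II-1: NN|Nn
N/III-2 un II-2×II-1: NN|Nn
N/III-3 un II-2×II-1: NN|Nn
⇒ N over [I-1,I-2,II-1,II-2,III-1,III-2,III-3]: 93 consistent

I-1 ∈ {aa CC NN, aa CC Nn, aa Cc NN, aa Cc Nn}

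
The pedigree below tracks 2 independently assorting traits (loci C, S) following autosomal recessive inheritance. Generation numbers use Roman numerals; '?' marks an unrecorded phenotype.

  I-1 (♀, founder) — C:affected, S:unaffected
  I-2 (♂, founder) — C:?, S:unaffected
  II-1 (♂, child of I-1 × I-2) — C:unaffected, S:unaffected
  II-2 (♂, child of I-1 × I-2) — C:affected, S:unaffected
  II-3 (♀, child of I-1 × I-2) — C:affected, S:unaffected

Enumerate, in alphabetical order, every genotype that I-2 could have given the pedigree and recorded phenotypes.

I-2 ∈ {Cc SS, Cc Ss}

C/I-1 aff ·: cc
C/I-2 ? ·: Cc
C/II-1 un I-1×I-2: Cc
C/II-2 aff I-1×I-2: cc
C/II-3 aff I-1×I-2: cc
⇒ C over [I-1,I-2,II-1,II-2,II-3]: 1 consistent
S/I-1 un ·: SS|Ss
S/I-2 un ·: SS|Ss
S/II-1 un I-1×I-2: SS|Ss
S/II-2 un I-1×I-2: SS|Ss
S/II-3 un I-1×I-2: SS|Ss
⇒ S over [I-1,I-2,II-1,II-2,II-3]: 25 consistent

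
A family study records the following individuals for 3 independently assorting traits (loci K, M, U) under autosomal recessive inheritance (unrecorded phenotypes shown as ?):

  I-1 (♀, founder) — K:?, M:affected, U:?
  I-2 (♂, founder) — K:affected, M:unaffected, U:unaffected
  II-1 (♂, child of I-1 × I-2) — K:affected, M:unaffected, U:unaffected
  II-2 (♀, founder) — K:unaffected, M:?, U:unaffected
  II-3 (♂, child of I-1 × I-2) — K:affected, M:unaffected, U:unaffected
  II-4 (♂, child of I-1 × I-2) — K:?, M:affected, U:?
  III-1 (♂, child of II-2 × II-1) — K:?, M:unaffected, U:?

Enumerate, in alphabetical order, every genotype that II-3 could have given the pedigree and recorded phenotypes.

K/I-1 ? ·: Kk|kk
K/I-2 aff ·: kk
K/II-1 aff I-1×I-2: kk
K/II-2 un ·: KK|Kk
K/II-3 aff I-1×I-2: kk
K/II-4 ? I-1×I-2: Kk|kk
K/III-1 ? II-2×II-1: Kk|kk
⇒ K over [I-1,I-2,II-1,II-2,II-3,II-4,III-1]: 9 consistent
M/I-1 aff ·: mm
M/I-2 un ·: Mm
M/II-1 un I-1×I-2: Mm
M/II-2 ? ·: MM|Mm|mm
M/II-3 un I-1×I-2: Mm
M/II-4 aff I-1×I-2: mm
M/III-1 un II-2×II-1: MM|Mm
⇒ M over [I-1,I-2,II-1,II-2,II-3,II-4,III-1]: 5 consistent
U/I-1 ? ·: UU|Uu|uu
U/I-2 un ·: UU|Uu
U/II-1 un I-1×I-2: UU|Uu
U/II-2 un ·: UU|Uu
U/II-3 un I-1×I-2: UU|Uu
U/II-4 ? I-1×I-2: UU|Uu|uu
U/III-1 ? II-2×II-1: UU|Uu|uu
⇒ U over [I-1,I-2,II-1,II-2,II-3,II-4,III-1]: 130 consistent

II-3 ∈ {kk Mm UU, kk Mm Uu}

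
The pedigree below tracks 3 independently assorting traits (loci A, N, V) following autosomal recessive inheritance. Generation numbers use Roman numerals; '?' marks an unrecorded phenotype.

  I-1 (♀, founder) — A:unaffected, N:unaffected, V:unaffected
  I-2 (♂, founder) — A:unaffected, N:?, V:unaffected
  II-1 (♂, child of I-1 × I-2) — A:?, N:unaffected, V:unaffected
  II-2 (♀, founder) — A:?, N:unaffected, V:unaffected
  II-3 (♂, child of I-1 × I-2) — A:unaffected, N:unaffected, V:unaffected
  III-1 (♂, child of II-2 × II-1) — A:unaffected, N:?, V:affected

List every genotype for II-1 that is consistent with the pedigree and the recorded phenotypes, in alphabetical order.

II-1 ∈ {AA NN Vv, AA Nn Vv, Aa NN Vv, Aa Nn Vv, aa NN Vv, aa Nn Vv}

A/I-1 un ·: AA|Aa
A/I-2 un ·: AA|Aa
A/II-1 ? I-1×I-2: AA|Aa|aa
A/II-2 ? ·: AA|Aa|aa
A/II-3 un I-1×I-2: AA|Aa
A/III-1 un II-2×II-1: AA|Aa
⇒ A over [I-1,I-2,II-1,II-2,II-3,III-1]: 62 consistent
N/I-1 un ·: NN|Nn
N/I-2 ? ·: NN|Nn|nn
N/II-1 un I-1×I-2: NN|Nn
N/II-2 un ·: NN|Nn
N/II-3 un I-1×I-2: NN|Nn
N/III-1 ? II-2×II-1: NN|Nn|nn
⇒ N over [I-1,I-2,II-1,II-2,II-3,III-1]: 61 consistent
V/I-1 un ·: VV|Vv
V/I-2 un ·: VV|Vv
V/II-1 un I-1×I-2: Vv
V/II-2 un ·: Vv
V/II-3 un I-1×I-2: VV|Vv
V/III-1 aff II-2×II-1: vv
⇒ V over [I-1,I-2,II-1,II-2,II-3,III-1]: 6 consistent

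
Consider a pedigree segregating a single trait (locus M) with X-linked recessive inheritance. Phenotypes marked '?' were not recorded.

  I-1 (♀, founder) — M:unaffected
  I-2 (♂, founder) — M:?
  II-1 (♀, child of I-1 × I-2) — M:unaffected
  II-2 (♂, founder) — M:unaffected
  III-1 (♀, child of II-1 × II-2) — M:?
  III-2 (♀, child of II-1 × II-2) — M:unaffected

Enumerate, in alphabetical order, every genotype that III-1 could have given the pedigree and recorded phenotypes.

III-1 ∈ {X^MX^M, X^MX^m}

M/I-1 un ·: X^MX^M|X^MX^m
M/I-2 ? ·: X^MY|X^mY
M/II-1 un I-1×I-2: X^MX^M|X^MX^m
M/II-2 un ·: X^MY
M/III-1 ? II-1×II-2: X^MX^M|X^MX^m
M/III-2 un II-1×II-2: X^MX^M|X^MX^m
⇒ M over [I-1,I-2,II-1,II-2,III-1,III-2]: 14 consistent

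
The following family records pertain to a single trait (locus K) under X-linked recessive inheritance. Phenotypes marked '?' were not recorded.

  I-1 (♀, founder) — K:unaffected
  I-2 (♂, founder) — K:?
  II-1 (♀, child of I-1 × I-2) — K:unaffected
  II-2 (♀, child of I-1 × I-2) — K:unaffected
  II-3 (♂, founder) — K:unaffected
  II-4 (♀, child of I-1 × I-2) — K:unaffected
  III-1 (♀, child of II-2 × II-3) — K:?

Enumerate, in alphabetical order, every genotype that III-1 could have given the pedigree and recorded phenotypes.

K/I-1 un ·: X^KX^K|X^KX^k
K/I-2 ? ·: X^KY|X^kY
K/II-1 un I-1×I-2: X^KX^K|X^KX^k
K/II-2 un I-1×I-2: X^KX^K|X^KX^k
K/II-3 un ·: X^KY
K/II-4 un I-1×I-2: X^KX^K|X^KX^k
K/III-1 ? II-2×II-3: X^KX^K|X^KX^k
⇒ K over [I-1,I-2,II-1,II-2,II-3,II-4,III-1]: 17 consistent

III-1 ∈ {X^KX^K, X^KX^k}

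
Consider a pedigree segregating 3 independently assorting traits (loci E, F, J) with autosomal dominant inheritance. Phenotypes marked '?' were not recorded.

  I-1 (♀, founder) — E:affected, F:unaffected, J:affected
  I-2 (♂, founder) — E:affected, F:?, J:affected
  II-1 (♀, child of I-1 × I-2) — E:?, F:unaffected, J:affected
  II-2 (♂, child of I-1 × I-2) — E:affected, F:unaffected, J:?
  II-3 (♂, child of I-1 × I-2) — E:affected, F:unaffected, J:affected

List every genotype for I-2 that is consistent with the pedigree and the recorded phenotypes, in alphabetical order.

E/I-1 aff ·: Ee|EE
E/I-2 aff ·: Ee|EE
E/II-1 ? I-1×I-2: ee|Ee|EE
E/II-2 aff I-1×I-2: Ee|EE
E/II-3 aff I-1×I-2: Ee|EE
⇒ E over [I-1,I-2,II-1,II-2,II-3]: 29 consistent
F/I-1 un ·: ff
F/I-2 ? ·: ff|Ff
F/II-1 un I-1×I-2: ff
F/II-2 un I-1×I-2: ff
F/II-3 un I-1×I-2: ff
⇒ F over [I-1,I-2,II-1,II-2,II-3]: 2 consistent
J/I-1 aff ·: Jj|JJ
J/I-2 aff ·: Jj|JJ
J/II-1 aff I-1×I-2: Jj|JJ
J/II-2 ? I-1×I-2: jj|Jj|JJ
J/II-3 aff I-1×I-2: Jj|JJ
⇒ J over [I-1,I-2,II-1,II-2,II-3]: 29 consistent

I-2 ∈ {EE Ff JJ, EE Ff Jj, EE ff JJ, EE ff Jj, Ee Ff JJ, Ee Ff Jj, Ee ff JJ, Ee ff Jj}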